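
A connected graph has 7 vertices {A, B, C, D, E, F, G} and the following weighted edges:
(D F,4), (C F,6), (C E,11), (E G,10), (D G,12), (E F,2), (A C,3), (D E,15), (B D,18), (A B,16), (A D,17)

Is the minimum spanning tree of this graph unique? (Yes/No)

Sort edges by weight, then run Kruskal:
E F (2): add. Components now {A} {B} {C} {D} {E,F} {G}
A C (3): add. Components now {A,C} {B} {D} {E,F} {G}
D F (4): add. Components now {A,C} {B} {D,E,F} {G}
C F (6): add. Components now {A,C,D,E,F} {B} {G}
E G (10): add. Components now {A,C,D,E,F,G} {B}
C E (11): skip — C and E already connected.
D G (12): skip — D and G already connected.
D E (15): skip — D and E already connected.
A B (16): add. Components now {A,B,C,D,E,F,G}
Every non-tree edge has weight strictly greater than the heaviest edge on the tree path between its endpoints, so the MST is unique.

Yes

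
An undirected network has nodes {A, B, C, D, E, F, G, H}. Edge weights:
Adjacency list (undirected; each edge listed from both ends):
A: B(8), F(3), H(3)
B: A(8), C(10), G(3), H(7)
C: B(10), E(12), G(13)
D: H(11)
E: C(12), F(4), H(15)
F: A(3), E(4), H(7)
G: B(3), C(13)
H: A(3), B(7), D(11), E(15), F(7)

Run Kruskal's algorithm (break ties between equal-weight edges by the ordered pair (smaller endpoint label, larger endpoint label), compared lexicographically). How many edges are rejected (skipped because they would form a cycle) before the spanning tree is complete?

2

Sort edges by weight, then run Kruskal:
A–F (3): add — endpoints in different components.
A–H (3): add — endpoints in different components.
B–G (3): add — endpoints in different components.
E–F (4): add — endpoints in different components.
B–H (7): add — endpoints in different components.
F–H (7): skip — F and H already connected.
A–B (8): skip — A and B already connected.
B–C (10): add — endpoints in different components.
D–H (11): add — endpoints in different components.
Edges rejected before the tree was complete: 2.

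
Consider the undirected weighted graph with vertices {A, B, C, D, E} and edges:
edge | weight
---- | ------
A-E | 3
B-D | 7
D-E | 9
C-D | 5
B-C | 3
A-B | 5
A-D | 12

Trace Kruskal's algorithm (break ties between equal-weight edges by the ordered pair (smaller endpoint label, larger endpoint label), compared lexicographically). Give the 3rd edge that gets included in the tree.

A-B

Kruskal: consider edges lightest-first.
A-E (3): add — endpoints in different components.
B-C (3): add — endpoints in different components.
A-B (5): add — endpoints in different components.
C-D (5): add — endpoints in different components.
The 3rd edge added is A-B.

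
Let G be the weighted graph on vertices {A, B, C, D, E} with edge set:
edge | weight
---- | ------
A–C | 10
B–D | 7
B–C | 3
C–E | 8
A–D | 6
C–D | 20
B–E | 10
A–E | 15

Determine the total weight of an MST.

24

Kruskal: consider edges lightest-first.
B–C (3): add. Components now {A} {B,C} {D} {E}
A–D (6): add. Components now {A,D} {B,C} {E}
B–D (7): add. Components now {A,B,C,D} {E}
C–E (8): add. Components now {A,B,C,D,E}
MST edges: B–C, A–D, B–D, C–E; total weight 3+6+7+8 = 24.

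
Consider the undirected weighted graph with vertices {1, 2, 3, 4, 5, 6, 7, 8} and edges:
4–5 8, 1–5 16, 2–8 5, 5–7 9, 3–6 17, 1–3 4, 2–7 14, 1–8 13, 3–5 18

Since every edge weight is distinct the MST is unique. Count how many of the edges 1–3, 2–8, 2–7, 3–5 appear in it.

Sort edges by weight, then run Kruskal:
1–3 (4): add — endpoints in different components.
2–8 (5): add — endpoints in different components.
4–5 (8): add — endpoints in different components.
5–7 (9): add — endpoints in different components.
1–8 (13): add — endpoints in different components.
2–7 (14): add — endpoints in different components.
1–5 (16): skip — 1 and 5 already connected.
3–6 (17): add — endpoints in different components.
MST edge set: {1–3, 2–8, 4–5, 5–7, 1–8, 2–7, 3–6}.
Of the listed edges, {1–3, 2–8, 2–7} are in the MST → 3.

3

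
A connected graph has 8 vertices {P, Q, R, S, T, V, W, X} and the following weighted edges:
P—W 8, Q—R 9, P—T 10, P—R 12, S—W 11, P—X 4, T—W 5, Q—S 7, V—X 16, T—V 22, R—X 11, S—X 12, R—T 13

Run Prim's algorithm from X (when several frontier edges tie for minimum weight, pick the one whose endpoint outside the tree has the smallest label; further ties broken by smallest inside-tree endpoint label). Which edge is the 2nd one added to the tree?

P-W

Prim, starting at X.
Step 1: frontier [P—X 4, R—X 11, S—X 12, V—X 16] → take P—X (4); add P.
Step 2: frontier [P—W 8, P—T 10, P—R 12, R—X 11, S—X 12, V—X 16] → take P—W (8); add W.
Step 3: frontier [P—T 10, P—R 12, T—W 5, S—W 11, R—X 11, S—X 12, V—X 16] → take T—W (5); add T.
Step 4: frontier [P—R 12, R—T 13, T—V 22, S—W 11, R—X 11, S—X 12, V—X 16] → take R—X (11); add R.
Step 5: frontier [Q—R 9, T—V 22, S—W 11, S—X 12, V—X 16] → take Q—R (9); add Q.
Step 6: frontier [Q—S 7, T—V 22, S—W 11, S—X 12, V—X 16] → take Q—S (7); add S.
Step 7: frontier [T—V 22, V—X 16] → take V—X (16); add V.
The 2nd edge added is P—W.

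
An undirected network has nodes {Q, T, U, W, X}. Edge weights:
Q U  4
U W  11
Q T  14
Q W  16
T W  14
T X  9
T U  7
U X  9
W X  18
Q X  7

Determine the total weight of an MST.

Sort edges by weight, then run Kruskal:
Q U (4): add — endpoints in different components.
Q X (7): add — endpoints in different components.
T U (7): add — endpoints in different components.
T X (9): skip — T and X already connected.
U X (9): skip — U and X already connected.
U W (11): add — endpoints in different components.
MST edges: Q U, Q X, T U, U W; total weight 4+7+7+11 = 29.

29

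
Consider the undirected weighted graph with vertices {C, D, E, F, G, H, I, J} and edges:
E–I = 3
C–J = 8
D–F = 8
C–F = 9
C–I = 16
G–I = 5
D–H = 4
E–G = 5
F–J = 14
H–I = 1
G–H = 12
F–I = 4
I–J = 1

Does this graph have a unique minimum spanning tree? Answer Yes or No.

No

Sort edges by weight, then run Kruskal:
H–I (1): add — endpoints in different components.
I–J (1): add — endpoints in different components.
E–I (3): add — endpoints in different components.
D–H (4): add — endpoints in different components.
F–I (4): add — endpoints in different components.
E–G (5): add — endpoints in different components.
G–I (5): skip — G and I already connected.
C–J (8): add — endpoints in different components.
Non-tree edge G–I has weight 5, equal to the heaviest edge on its tree cycle — swapping gives another MST of the same weight. Not unique.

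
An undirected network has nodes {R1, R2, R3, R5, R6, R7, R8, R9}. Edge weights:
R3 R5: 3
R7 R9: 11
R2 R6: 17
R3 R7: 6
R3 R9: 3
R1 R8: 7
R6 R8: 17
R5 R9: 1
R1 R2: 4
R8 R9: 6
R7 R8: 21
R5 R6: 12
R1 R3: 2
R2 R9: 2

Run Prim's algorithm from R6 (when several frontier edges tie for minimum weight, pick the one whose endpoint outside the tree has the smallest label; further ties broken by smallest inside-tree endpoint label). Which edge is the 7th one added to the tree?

Prim, starting at R6.
Step 1: cheapest edge leaving the tree is R5 R6 (12); add R5.
Step 2: cheapest edge leaving the tree is R5 R9 (1); add R9.
Step 3: cheapest edge leaving the tree is R2 R9 (2); add R2.
Step 4: cheapest edge leaving the tree is R3 R5 (3); add R3.
Step 5: cheapest edge leaving the tree is R1 R3 (2); add R1.
Step 6: cheapest edge leaving the tree is R3 R7 (6); add R7.
Step 7: cheapest edge leaving the tree is R8 R9 (6); add R8.
The 7th edge added is R8 R9.

R8-R9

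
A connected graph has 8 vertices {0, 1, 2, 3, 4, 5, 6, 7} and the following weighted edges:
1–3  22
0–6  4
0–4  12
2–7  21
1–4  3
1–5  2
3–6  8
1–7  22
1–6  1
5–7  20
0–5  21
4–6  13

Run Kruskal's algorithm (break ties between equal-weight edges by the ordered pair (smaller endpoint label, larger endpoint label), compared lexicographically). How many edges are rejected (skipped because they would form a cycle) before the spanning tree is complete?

Kruskal: consider edges lightest-first.
1–6 (1): add — endpoints in different components.
1–5 (2): add — endpoints in different components.
1–4 (3): add — endpoints in different components.
0–6 (4): add — endpoints in different components.
3–6 (8): add — endpoints in different components.
0–4 (12): skip — 0 and 4 already connected.
4–6 (13): skip — 4 and 6 already connected.
5–7 (20): add — endpoints in different components.
0–5 (21): skip — 0 and 5 already connected.
2–7 (21): add — endpoints in different components.
Edges rejected before the tree was complete: 3.

3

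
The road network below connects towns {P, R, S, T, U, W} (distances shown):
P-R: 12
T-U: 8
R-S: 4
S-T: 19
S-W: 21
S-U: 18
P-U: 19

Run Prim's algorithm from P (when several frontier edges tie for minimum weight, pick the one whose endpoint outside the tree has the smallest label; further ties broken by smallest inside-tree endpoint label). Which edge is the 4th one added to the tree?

Grow the tree from P using Prim:
Step 1: cheapest edge leaving the tree is P-R (12); add R.
Step 2: cheapest edge leaving the tree is R-S (4); add S.
Step 3: cheapest edge leaving the tree is S-U (18); add U.
Step 4: cheapest edge leaving the tree is T-U (8); add T.
Step 5: cheapest edge leaving the tree is S-W (21); add W.
The 4th edge added is T-U.

T-U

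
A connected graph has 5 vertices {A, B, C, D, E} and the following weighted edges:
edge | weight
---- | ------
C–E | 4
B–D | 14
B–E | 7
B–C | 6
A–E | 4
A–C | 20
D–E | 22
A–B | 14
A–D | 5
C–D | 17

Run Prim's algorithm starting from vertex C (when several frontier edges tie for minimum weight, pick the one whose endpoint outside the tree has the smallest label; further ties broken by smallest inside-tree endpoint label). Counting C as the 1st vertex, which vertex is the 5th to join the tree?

Prim, starting at C.
Step 1: cheapest edge leaving the tree is C–E (4); add E.
Step 2: cheapest edge leaving the tree is A–E (4); add A.
Step 3: cheapest edge leaving the tree is A–D (5); add D.
Step 4: cheapest edge leaving the tree is B–C (6); add B.
Vertex order: C, E, A, D, B. The 5th vertex is B.

B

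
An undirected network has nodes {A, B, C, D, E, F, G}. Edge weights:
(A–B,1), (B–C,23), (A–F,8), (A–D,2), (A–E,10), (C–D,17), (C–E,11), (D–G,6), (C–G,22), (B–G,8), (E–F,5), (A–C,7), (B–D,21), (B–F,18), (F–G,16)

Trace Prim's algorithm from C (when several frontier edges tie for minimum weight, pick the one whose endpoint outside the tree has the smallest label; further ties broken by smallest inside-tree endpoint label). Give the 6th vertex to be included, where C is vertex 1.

Prim, starting at C.
Step 1: cheapest edge leaving the tree is A–C (7); add A.
Step 2: cheapest edge leaving the tree is A–B (1); add B.
Step 3: cheapest edge leaving the tree is A–D (2); add D.
Step 4: cheapest edge leaving the tree is D–G (6); add G.
Step 5: cheapest edge leaving the tree is A–F (8); add F.
Step 6: cheapest edge leaving the tree is E–F (5); add E.
Vertex order: C, A, B, D, G, F, E. The 6th vertex is F.

F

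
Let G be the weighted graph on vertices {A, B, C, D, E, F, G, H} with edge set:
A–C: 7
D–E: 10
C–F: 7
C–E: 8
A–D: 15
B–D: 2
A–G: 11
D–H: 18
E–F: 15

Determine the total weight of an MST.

Kruskal's algorithm — process edges by increasing weight (ties by edge label):
B–D (2): add — endpoints in different components.
A–C (7): add — endpoints in different components.
C–F (7): add — endpoints in different components.
C–E (8): add — endpoints in different components.
D–E (10): add — endpoints in different components.
A–G (11): add — endpoints in different components.
A–D (15): skip — A and D already connected.
E–F (15): skip — E and F already connected.
D–H (18): add — endpoints in different components.
MST edges: B–D, A–C, C–F, C–E, D–E, A–G, D–H; total weight 2+7+7+8+10+11+18 = 63.

63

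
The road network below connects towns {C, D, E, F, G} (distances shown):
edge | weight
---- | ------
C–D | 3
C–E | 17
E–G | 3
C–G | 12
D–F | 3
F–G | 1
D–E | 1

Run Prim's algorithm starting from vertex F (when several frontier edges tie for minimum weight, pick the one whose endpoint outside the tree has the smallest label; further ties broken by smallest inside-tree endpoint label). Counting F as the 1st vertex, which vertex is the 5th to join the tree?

Prim's algorithm from F:
Step 1: frontier [F–G 1, D–F 3] → take F–G (1); add G.
Step 2: frontier [D–F 3, E–G 3, C–G 12] → take D–F (3); add D.
Step 3: frontier [D–E 1, C–D 3, E–G 3, C–G 12] → take D–E (1); add E.
Step 4: frontier [C–D 3, C–E 17, C–G 12] → take C–D (3); add C.
Vertex order: F, G, D, E, C. The 5th vertex is C.

C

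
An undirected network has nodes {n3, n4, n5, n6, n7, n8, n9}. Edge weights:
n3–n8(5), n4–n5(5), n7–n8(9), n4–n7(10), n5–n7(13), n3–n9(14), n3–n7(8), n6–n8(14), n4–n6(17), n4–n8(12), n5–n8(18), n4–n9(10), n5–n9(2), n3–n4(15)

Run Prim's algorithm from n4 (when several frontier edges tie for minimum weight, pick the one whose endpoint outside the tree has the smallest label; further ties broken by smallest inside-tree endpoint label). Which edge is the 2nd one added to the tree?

Grow the tree from n4 using Prim:
Step 1: frontier [n4–n5 5, n4–n7 10, n4–n9 10, n4–n8 12, n3–n4 15, n4–n6 17] → take n4–n5 (5); add n5.
Step 2: frontier [n4–n7 10, n4–n9 10, n4–n8 12, n3–n4 15, n4–n6 17, n5–n9 2, n5–n7 13, n5–n8 18] → take n5–n9 (2); add n9.
Step 3: frontier [n4–n7 10, n4–n8 12, n3–n4 15, n4–n6 17, n5–n7 13, n5–n8 18, n3–n9 14] → take n4–n7 (10); add n7.
Step 4: frontier [n4–n8 12, n3–n4 15, n4–n6 17, n5–n8 18, n3–n7 8, n7–n8 9, n3–n9 14] → take n3–n7 (8); add n3.
Step 5: frontier [n3–n8 5, n4–n8 12, n4–n6 17, n5–n8 18, n7–n8 9] → take n3–n8 (5); add n8.
Step 6: frontier [n4–n6 17, n6–n8 14] → take n6–n8 (14); add n6.
The 2nd edge added is n5–n9.

n5-n9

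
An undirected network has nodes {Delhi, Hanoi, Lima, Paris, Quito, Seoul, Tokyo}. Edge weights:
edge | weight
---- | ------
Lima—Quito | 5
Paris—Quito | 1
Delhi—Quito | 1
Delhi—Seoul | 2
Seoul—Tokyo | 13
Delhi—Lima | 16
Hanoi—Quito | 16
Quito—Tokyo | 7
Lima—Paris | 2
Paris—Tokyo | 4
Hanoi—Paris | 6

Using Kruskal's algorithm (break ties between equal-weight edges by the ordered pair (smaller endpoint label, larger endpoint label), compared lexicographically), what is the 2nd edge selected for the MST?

Paris-Quito

Kruskal: consider edges lightest-first.
Delhi—Quito (1): add. Components now {Tokyo} {Delhi,Quito} {Seoul} {Hanoi} {Lima} {Paris}
Paris—Quito (1): add. Components now {Tokyo} {Delhi,Paris,Quito} {Seoul} {Hanoi} {Lima}
Delhi—Seoul (2): add. Components now {Tokyo} {Delhi,Paris,Quito,Seoul} {Hanoi} {Lima}
Lima—Paris (2): add. Components now {Tokyo} {Delhi,Lima,Paris,Quito,Seoul} {Hanoi}
Paris—Tokyo (4): add. Components now {Delhi,Lima,Paris,Quito,Seoul,Tokyo} {Hanoi}
Lima—Quito (5): skip — Quito and Lima already connected.
Hanoi—Paris (6): add. Components now {Delhi,Hanoi,Lima,Paris,Quito,Seoul,Tokyo}
The 2nd edge added is Paris—Quito.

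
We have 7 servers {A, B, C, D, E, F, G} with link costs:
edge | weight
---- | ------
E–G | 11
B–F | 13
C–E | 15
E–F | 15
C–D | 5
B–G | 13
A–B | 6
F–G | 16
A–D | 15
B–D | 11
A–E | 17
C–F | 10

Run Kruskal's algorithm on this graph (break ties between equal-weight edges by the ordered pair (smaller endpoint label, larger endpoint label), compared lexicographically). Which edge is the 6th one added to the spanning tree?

B-G

Sort edges by weight, then run Kruskal:
C–D (5): add. Components now {A} {B} {C,D} {E} {F} {G}
A–B (6): add. Components now {A,B} {C,D} {E} {F} {G}
C–F (10): add. Components now {A,B} {C,D,F} {E} {G}
B–D (11): add. Components now {A,B,C,D,F} {E} {G}
E–G (11): add. Components now {A,B,C,D,F} {E,G}
B–F (13): skip — B and F already connected.
B–G (13): add. Components now {A,B,C,D,E,F,G}
The 6th edge added is B–G.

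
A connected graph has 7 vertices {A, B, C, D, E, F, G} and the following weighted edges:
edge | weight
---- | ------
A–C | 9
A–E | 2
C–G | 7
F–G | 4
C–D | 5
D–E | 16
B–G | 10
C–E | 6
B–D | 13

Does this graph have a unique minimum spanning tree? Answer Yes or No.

Yes

Sort edges by weight, then run Kruskal:
A–E (2): add. Components now {A,E} {B} {C} {D} {F} {G}
F–G (4): add. Components now {A,E} {B} {C} {D} {F,G}
C–D (5): add. Components now {A,E} {B} {C,D} {F,G}
C–E (6): add. Components now {A,C,D,E} {B} {F,G}
C–G (7): add. Components now {A,C,D,E,F,G} {B}
A–C (9): skip — A and C already connected.
B–G (10): add. Components now {A,B,C,D,E,F,G}
Every non-tree edge has weight strictly greater than the heaviest edge on the tree path between its endpoints, so the MST is unique.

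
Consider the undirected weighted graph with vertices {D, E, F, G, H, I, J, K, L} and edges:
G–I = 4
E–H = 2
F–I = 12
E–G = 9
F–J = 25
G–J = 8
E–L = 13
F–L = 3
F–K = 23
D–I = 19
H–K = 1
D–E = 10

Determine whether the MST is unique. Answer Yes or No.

Yes

Kruskal's algorithm — process edges by increasing weight (ties by edge label):
H–K (1): add — endpoints in different components.
E–H (2): add — endpoints in different components.
F–L (3): add — endpoints in different components.
G–I (4): add — endpoints in different components.
G–J (8): add — endpoints in different components.
E–G (9): add — endpoints in different components.
D–E (10): add — endpoints in different components.
F–I (12): add — endpoints in different components.
Every non-tree edge has weight strictly greater than the heaviest edge on the tree path between its endpoints, so the MST is unique.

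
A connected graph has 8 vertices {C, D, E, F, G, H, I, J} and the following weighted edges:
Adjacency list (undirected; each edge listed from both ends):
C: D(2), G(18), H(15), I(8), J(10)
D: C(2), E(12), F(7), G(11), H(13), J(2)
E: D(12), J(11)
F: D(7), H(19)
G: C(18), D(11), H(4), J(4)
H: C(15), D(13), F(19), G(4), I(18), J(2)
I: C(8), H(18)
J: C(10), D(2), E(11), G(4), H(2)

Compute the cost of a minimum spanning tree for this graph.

Grow the tree from D using Prim:
Step 1: cheapest edge leaving the tree is C—D (2); add C.
Step 2: cheapest edge leaving the tree is D—J (2); add J.
Step 3: cheapest edge leaving the tree is H—J (2); add H.
Step 4: cheapest edge leaving the tree is G—H (4); add G.
Step 5: cheapest edge leaving the tree is D—F (7); add F.
Step 6: cheapest edge leaving the tree is C—I (8); add I.
Step 7: cheapest edge leaving the tree is E—J (11); add E.
MST edges: C—D, D—J, H—J, G—H, D—F, C—I, E—J; total weight 2+2+2+4+7+8+11 = 36.

36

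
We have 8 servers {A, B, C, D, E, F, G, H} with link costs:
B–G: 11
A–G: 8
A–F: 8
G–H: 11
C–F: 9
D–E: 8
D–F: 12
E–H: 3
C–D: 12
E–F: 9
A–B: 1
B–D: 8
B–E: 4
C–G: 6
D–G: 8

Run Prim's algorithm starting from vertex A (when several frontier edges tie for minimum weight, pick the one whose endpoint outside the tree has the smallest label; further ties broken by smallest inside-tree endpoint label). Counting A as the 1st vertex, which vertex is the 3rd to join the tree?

Prim, starting at A.
Step 1: cheapest edge leaving the tree is A–B (1); add B.
Step 2: cheapest edge leaving the tree is B–E (4); add E.
Step 3: cheapest edge leaving the tree is E–H (3); add H.
Step 4: cheapest edge leaving the tree is B–D (8); add D.
Step 5: cheapest edge leaving the tree is A–F (8); add F.
Step 6: cheapest edge leaving the tree is A–G (8); add G.
Step 7: cheapest edge leaving the tree is C–G (6); add C.
Vertex order: A, B, E, H, D, F, G, C. The 3rd vertex is E.

E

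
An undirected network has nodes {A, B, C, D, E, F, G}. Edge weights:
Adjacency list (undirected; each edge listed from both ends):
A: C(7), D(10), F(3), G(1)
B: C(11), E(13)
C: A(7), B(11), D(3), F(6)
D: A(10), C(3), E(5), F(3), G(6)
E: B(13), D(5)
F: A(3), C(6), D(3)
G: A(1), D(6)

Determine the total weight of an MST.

26

Kruskal: consider edges lightest-first.
A-G (1): add. Components now {A,G} {B} {C} {D} {E} {F}
A-F (3): add. Components now {A,F,G} {B} {C} {D} {E}
C-D (3): add. Components now {A,F,G} {B} {C,D} {E}
D-F (3): add. Components now {A,C,D,F,G} {B} {E}
D-E (5): add. Components now {A,C,D,E,F,G} {B}
C-F (6): skip — C and F already connected.
D-G (6): skip — D and G already connected.
A-C (7): skip — A and C already connected.
A-D (10): skip — A and D already connected.
B-C (11): add. Components now {A,B,C,D,E,F,G}
MST edges: A-G, A-F, C-D, D-F, D-E, B-C; total weight 1+3+3+3+5+11 = 26.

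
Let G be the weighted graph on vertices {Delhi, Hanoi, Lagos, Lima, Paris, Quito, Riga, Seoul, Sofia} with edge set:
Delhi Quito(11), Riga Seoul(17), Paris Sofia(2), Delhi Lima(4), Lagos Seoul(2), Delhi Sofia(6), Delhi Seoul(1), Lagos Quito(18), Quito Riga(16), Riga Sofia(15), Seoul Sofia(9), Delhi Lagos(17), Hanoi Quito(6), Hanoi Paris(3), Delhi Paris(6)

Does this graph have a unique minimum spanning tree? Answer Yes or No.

No

Sort edges by weight, then run Kruskal:
Delhi Seoul (1): add — endpoints in different components.
Lagos Seoul (2): add — endpoints in different components.
Paris Sofia (2): add — endpoints in different components.
Hanoi Paris (3): add — endpoints in different components.
Delhi Lima (4): add — endpoints in different components.
Delhi Paris (6): add — endpoints in different components.
Delhi Sofia (6): skip — Delhi and Sofia already connected.
Hanoi Quito (6): add — endpoints in different components.
Seoul Sofia (9): skip — Sofia and Seoul already connected.
Delhi Quito (11): skip — Delhi and Quito already connected.
Riga Sofia (15): add — endpoints in different components.
Non-tree edge Delhi Sofia has weight 6, equal to the heaviest edge on its tree cycle — swapping gives another MST of the same weight. Not unique.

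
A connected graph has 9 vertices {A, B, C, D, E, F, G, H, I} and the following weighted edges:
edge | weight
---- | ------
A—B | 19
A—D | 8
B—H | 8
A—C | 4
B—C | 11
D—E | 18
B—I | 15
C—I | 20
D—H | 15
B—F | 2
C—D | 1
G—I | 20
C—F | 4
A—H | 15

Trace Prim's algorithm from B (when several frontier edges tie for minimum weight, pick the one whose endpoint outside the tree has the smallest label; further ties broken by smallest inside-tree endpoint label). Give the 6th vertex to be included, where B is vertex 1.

Prim, starting at B.
Step 1: cheapest edge leaving the tree is B—F (2); add F.
Step 2: cheapest edge leaving the tree is C—F (4); add C.
Step 3: cheapest edge leaving the tree is C—D (1); add D.
Step 4: cheapest edge leaving the tree is A—C (4); add A.
Step 5: cheapest edge leaving the tree is B—H (8); add H.
Step 6: cheapest edge leaving the tree is B—I (15); add I.
Step 7: cheapest edge leaving the tree is D—E (18); add E.
Step 8: cheapest edge leaving the tree is G—I (20); add G.
Vertex order: B, F, C, D, A, H, I, E, G. The 6th vertex is H.

H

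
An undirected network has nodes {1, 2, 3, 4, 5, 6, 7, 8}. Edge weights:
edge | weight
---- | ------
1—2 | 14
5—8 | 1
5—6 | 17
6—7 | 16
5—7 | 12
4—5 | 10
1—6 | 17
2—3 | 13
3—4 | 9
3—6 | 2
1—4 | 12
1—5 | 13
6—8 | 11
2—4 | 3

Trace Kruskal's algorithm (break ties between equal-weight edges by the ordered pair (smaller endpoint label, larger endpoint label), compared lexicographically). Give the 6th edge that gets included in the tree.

1-4

Kruskal: consider edges lightest-first.
5—8 (1): add — endpoints in different components.
3—6 (2): add — endpoints in different components.
2—4 (3): add — endpoints in different components.
3—4 (9): add — endpoints in different components.
4—5 (10): add — endpoints in different components.
6—8 (11): skip — 6 and 8 already connected.
1—4 (12): add — endpoints in different components.
5—7 (12): add — endpoints in different components.
The 6th edge added is 1—4.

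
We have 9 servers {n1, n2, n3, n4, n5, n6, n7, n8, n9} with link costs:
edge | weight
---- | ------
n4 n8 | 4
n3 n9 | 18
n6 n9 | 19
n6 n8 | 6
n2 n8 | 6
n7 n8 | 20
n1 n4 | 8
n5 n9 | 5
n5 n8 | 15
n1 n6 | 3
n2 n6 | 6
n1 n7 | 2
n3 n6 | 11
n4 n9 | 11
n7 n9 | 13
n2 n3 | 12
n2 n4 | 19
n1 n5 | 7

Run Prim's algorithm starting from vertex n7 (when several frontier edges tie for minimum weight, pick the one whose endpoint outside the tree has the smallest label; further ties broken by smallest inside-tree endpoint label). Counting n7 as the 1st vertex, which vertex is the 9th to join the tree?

Prim's algorithm from n7:
Step 1: cheapest edge leaving the tree is n1 n7 (2); add n1.
Step 2: cheapest edge leaving the tree is n1 n6 (3); add n6.
Step 3: cheapest edge leaving the tree is n2 n6 (6); add n2.
Step 4: cheapest edge leaving the tree is n2 n8 (6); add n8.
Step 5: cheapest edge leaving the tree is n4 n8 (4); add n4.
Step 6: cheapest edge leaving the tree is n1 n5 (7); add n5.
Step 7: cheapest edge leaving the tree is n5 n9 (5); add n9.
Step 8: cheapest edge leaving the tree is n3 n6 (11); add n3.
Vertex order: n7, n1, n6, n2, n8, n4, n5, n9, n3. The 9th vertex is n3.

n3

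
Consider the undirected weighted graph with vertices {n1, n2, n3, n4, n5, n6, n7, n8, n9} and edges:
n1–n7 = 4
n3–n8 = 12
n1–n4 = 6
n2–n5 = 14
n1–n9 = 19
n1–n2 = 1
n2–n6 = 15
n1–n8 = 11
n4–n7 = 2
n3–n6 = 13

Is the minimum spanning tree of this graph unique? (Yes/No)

Yes

Kruskal's algorithm — process edges by increasing weight (ties by edge label):
n1–n2 (1): add — endpoints in different components.
n4–n7 (2): add — endpoints in different components.
n1–n7 (4): add — endpoints in different components.
n1–n4 (6): skip — n1 and n4 already connected.
n1–n8 (11): add — endpoints in different components.
n3–n8 (12): add — endpoints in different components.
n3–n6 (13): add — endpoints in different components.
n2–n5 (14): add — endpoints in different components.
n2–n6 (15): skip — n6 and n2 already connected.
n1–n9 (19): add — endpoints in different components.
Every non-tree edge has weight strictly greater than the heaviest edge on the tree path between its endpoints, so the MST is unique.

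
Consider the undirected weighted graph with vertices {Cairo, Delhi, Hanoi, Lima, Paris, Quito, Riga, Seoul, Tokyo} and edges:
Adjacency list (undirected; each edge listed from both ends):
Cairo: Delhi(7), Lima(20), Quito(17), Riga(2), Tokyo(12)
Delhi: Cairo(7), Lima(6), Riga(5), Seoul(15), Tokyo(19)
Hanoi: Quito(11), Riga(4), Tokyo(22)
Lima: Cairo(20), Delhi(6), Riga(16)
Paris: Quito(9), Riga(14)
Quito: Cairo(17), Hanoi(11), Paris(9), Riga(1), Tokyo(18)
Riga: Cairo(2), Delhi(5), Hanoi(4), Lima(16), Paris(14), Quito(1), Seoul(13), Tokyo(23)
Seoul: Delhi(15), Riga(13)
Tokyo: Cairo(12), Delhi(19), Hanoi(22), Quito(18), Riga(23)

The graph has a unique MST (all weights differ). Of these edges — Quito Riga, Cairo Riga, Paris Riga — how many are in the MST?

2

Kruskal: consider edges lightest-first.
Quito Riga (1): add — endpoints in different components.
Cairo Riga (2): add — endpoints in different components.
Hanoi Riga (4): add — endpoints in different components.
Delhi Riga (5): add — endpoints in different components.
Delhi Lima (6): add — endpoints in different components.
Cairo Delhi (7): skip — Delhi and Cairo already connected.
Paris Quito (9): add — endpoints in different components.
Hanoi Quito (11): skip — Quito and Hanoi already connected.
Cairo Tokyo (12): add — endpoints in different components.
Riga Seoul (13): add — endpoints in different components.
MST edge set: {Quito Riga, Cairo Riga, Hanoi Riga, Delhi Riga, Delhi Lima, Paris Quito, Cairo Tokyo, Riga Seoul}.
Of the listed edges, {Quito Riga, Cairo Riga} are in the MST → 2.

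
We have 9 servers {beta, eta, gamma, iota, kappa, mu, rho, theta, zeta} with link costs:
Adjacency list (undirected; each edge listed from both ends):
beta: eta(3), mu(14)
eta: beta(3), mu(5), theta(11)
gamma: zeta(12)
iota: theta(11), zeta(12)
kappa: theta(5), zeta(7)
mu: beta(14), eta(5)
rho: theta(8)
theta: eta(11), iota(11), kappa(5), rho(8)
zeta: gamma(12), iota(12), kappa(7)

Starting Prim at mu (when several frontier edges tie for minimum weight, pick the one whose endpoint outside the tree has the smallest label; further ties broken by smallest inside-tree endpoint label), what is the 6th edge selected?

rho-theta

Prim, starting at mu.
Step 1: frontier [eta mu 5, beta mu 14] → take eta mu (5); add eta.
Step 2: frontier [beta eta 3, eta theta 11, beta mu 14] → take beta eta (3); add beta.
Step 3: frontier [eta theta 11] → take eta theta (11); add theta.
Step 4: frontier [kappa theta 5, rho theta 8, iota theta 11] → take kappa theta (5); add kappa.
Step 5: frontier [kappa zeta 7, rho theta 8, iota theta 11] → take kappa zeta (7); add zeta.
Step 6: frontier [rho theta 8, iota theta 11, gamma zeta 12, iota zeta 12] → take rho theta (8); add rho.
Step 7: frontier [iota theta 11, gamma zeta 12, iota zeta 12] → take iota theta (11); add iota.
Step 8: frontier [gamma zeta 12] → take gamma zeta (12); add gamma.
The 6th edge added is rho theta.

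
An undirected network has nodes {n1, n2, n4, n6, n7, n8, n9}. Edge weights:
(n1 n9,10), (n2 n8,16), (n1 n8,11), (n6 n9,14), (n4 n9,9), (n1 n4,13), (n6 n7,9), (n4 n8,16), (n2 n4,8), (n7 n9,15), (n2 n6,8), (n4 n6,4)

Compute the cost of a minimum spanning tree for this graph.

Kruskal's algorithm — process edges by increasing weight (ties by edge label):
n4 n6 (4): add. Components now {n8} {n4,n6} {n2} {n1} {n9} {n7}
n2 n4 (8): add. Components now {n8} {n2,n4,n6} {n1} {n9} {n7}
n2 n6 (8): skip — n6 and n2 already connected.
n4 n9 (9): add. Components now {n8} {n2,n4,n6,n9} {n1} {n7}
n6 n7 (9): add. Components now {n8} {n2,n4,n6,n7,n9} {n1}
n1 n9 (10): add. Components now {n8} {n1,n2,n4,n6,n7,n9}
n1 n8 (11): add. Components now {n1,n2,n4,n6,n7,n8,n9}
MST edges: n4 n6, n2 n4, n4 n9, n6 n7, n1 n9, n1 n8; total weight 4+8+9+9+10+11 = 51.

51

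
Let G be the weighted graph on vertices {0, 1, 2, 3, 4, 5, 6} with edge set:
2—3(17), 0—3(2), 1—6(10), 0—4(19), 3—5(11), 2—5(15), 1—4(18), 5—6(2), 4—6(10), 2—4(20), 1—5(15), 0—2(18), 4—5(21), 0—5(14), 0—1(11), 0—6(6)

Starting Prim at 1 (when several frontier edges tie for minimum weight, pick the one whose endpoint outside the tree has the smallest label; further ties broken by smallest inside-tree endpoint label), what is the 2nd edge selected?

5-6

Grow the tree from 1 using Prim:
Step 1: cheapest edge leaving the tree is 1—6 (10); add 6.
Step 2: cheapest edge leaving the tree is 5—6 (2); add 5.
Step 3: cheapest edge leaving the tree is 0—6 (6); add 0.
Step 4: cheapest edge leaving the tree is 0—3 (2); add 3.
Step 5: cheapest edge leaving the tree is 4—6 (10); add 4.
Step 6: cheapest edge leaving the tree is 2—5 (15); add 2.
The 2nd edge added is 5—6.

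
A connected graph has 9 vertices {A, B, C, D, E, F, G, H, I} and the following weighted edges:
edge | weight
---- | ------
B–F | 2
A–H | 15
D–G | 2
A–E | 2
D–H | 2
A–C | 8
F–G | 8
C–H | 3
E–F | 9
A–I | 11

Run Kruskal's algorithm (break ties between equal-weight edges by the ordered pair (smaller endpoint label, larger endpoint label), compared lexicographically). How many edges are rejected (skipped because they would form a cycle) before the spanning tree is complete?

1

Kruskal: consider edges lightest-first.
A–E (2): add — endpoints in different components.
B–F (2): add — endpoints in different components.
D–G (2): add — endpoints in different components.
D–H (2): add — endpoints in different components.
C–H (3): add — endpoints in different components.
A–C (8): add — endpoints in different components.
F–G (8): add — endpoints in different components.
E–F (9): skip — E and F already connected.
A–I (11): add — endpoints in different components.
Edges rejected before the tree was complete: 1.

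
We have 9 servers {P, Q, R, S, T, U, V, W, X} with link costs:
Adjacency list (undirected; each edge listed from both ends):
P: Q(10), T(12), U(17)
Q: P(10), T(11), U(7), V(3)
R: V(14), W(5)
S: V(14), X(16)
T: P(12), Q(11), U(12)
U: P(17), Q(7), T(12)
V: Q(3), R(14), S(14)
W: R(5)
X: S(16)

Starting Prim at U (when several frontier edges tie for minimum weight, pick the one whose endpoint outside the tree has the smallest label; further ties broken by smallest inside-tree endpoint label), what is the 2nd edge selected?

Q-V

Prim, starting at U.
Step 1: cheapest edge leaving the tree is Q—U (7); add Q.
Step 2: cheapest edge leaving the tree is Q—V (3); add V.
Step 3: cheapest edge leaving the tree is P—Q (10); add P.
Step 4: cheapest edge leaving the tree is Q—T (11); add T.
Step 5: cheapest edge leaving the tree is R—V (14); add R.
Step 6: cheapest edge leaving the tree is R—W (5); add W.
Step 7: cheapest edge leaving the tree is S—V (14); add S.
Step 8: cheapest edge leaving the tree is S—X (16); add X.
The 2nd edge added is Q—V.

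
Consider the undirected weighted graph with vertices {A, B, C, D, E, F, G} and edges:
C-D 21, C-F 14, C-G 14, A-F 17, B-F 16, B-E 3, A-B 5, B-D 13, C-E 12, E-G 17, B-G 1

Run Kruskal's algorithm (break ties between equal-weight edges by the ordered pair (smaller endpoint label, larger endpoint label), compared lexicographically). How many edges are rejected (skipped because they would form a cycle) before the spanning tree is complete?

0

Kruskal: consider edges lightest-first.
B-G (1): add. Components now {A} {B,G} {C} {D} {E} {F}
B-E (3): add. Components now {A} {B,E,G} {C} {D} {F}
A-B (5): add. Components now {A,B,E,G} {C} {D} {F}
C-E (12): add. Components now {A,B,C,E,G} {D} {F}
B-D (13): add. Components now {A,B,C,D,E,G} {F}
C-F (14): add. Components now {A,B,C,D,E,F,G}
Edges rejected before the tree was complete: 0.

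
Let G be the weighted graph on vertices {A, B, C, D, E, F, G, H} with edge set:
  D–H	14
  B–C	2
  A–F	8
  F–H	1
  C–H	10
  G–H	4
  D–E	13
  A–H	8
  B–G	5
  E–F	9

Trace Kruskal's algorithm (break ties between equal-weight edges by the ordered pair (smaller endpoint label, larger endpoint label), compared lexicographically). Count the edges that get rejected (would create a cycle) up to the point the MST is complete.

2

Kruskal's algorithm — process edges by increasing weight (ties by edge label):
F–H (1): add — endpoints in different components.
B–C (2): add — endpoints in different components.
G–H (4): add — endpoints in different components.
B–G (5): add — endpoints in different components.
A–F (8): add — endpoints in different components.
A–H (8): skip — A and H already connected.
E–F (9): add — endpoints in different components.
C–H (10): skip — C and H already connected.
D–E (13): add — endpoints in different components.
Edges rejected before the tree was complete: 2.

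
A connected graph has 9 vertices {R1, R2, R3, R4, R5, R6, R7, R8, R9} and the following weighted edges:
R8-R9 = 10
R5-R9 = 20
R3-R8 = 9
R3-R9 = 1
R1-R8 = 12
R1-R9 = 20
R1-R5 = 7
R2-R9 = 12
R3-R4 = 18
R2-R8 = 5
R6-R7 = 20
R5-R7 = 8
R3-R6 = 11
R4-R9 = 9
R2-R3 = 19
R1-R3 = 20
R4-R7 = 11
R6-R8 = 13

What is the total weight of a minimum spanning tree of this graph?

Kruskal: consider edges lightest-first.
R3-R9 (1): add — endpoints in different components.
R2-R8 (5): add — endpoints in different components.
R1-R5 (7): add — endpoints in different components.
R5-R7 (8): add — endpoints in different components.
R3-R8 (9): add — endpoints in different components.
R4-R9 (9): add — endpoints in different components.
R8-R9 (10): skip — R8 and R9 already connected.
R3-R6 (11): add — endpoints in different components.
R4-R7 (11): add — endpoints in different components.
MST edges: R3-R9, R2-R8, R1-R5, R5-R7, R3-R8, R4-R9, R3-R6, R4-R7; total weight 1+5+7+8+9+9+11+11 = 61.

61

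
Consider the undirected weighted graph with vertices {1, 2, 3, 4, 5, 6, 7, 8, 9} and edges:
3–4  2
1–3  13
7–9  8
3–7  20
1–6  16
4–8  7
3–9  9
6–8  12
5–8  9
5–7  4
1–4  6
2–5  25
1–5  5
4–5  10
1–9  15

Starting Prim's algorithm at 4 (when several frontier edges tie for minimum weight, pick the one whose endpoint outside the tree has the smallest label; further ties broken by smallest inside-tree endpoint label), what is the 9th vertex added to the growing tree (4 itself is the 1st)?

2

Prim's algorithm from 4:
Step 1: cheapest edge leaving the tree is 3–4 (2); add 3.
Step 2: cheapest edge leaving the tree is 1–4 (6); add 1.
Step 3: cheapest edge leaving the tree is 1–5 (5); add 5.
Step 4: cheapest edge leaving the tree is 5–7 (4); add 7.
Step 5: cheapest edge leaving the tree is 4–8 (7); add 8.
Step 6: cheapest edge leaving the tree is 7–9 (8); add 9.
Step 7: cheapest edge leaving the tree is 6–8 (12); add 6.
Step 8: cheapest edge leaving the tree is 2–5 (25); add 2.
Vertex order: 4, 3, 1, 5, 7, 8, 9, 6, 2. The 9th vertex is 2.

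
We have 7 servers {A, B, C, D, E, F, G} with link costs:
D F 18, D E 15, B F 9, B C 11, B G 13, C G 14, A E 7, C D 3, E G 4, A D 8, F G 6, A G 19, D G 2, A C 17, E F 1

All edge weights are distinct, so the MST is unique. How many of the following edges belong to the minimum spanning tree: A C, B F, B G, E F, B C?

Kruskal's algorithm — process edges by increasing weight (ties by edge label):
E F (1): add. Components now {A} {B} {C} {D} {E,F} {G}
D G (2): add. Components now {A} {B} {C} {D,G} {E,F}
C D (3): add. Components now {A} {B} {C,D,G} {E,F}
E G (4): add. Components now {A} {B} {C,D,E,F,G}
F G (6): skip — F and G already connected.
A E (7): add. Components now {A,C,D,E,F,G} {B}
A D (8): skip — A and D already connected.
B F (9): add. Components now {A,B,C,D,E,F,G}
MST edge set: {E F, D G, C D, E G, A E, B F}.
Of the listed edges, {B F, E F} are in the MST → 2.

2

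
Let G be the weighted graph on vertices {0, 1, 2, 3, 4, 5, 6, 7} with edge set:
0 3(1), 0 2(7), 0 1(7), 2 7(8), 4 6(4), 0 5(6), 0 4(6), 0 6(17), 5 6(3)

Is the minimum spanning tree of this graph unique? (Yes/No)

Kruskal: consider edges lightest-first.
0 3 (1): add — endpoints in different components.
5 6 (3): add — endpoints in different components.
4 6 (4): add — endpoints in different components.
0 4 (6): add — endpoints in different components.
0 5 (6): skip — 0 and 5 already connected.
0 1 (7): add — endpoints in different components.
0 2 (7): add — endpoints in different components.
2 7 (8): add — endpoints in different components.
Non-tree edge 0 5 has weight 6, equal to the heaviest edge on its tree cycle — swapping gives another MST of the same weight. Not unique.

No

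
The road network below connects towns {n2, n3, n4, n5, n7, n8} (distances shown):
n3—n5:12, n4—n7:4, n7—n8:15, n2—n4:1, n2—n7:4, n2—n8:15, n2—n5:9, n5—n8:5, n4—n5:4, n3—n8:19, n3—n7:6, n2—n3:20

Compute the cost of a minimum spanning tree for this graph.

Prim's algorithm from n7:
Step 1: cheapest edge leaving the tree is n2—n7 (4); add n2.
Step 2: cheapest edge leaving the tree is n2—n4 (1); add n4.
Step 3: cheapest edge leaving the tree is n4—n5 (4); add n5.
Step 4: cheapest edge leaving the tree is n5—n8 (5); add n8.
Step 5: cheapest edge leaving the tree is n3—n7 (6); add n3.
MST edges: n2—n7, n2—n4, n4—n5, n5—n8, n3—n7; total weight 4+1+4+5+6 = 20.

20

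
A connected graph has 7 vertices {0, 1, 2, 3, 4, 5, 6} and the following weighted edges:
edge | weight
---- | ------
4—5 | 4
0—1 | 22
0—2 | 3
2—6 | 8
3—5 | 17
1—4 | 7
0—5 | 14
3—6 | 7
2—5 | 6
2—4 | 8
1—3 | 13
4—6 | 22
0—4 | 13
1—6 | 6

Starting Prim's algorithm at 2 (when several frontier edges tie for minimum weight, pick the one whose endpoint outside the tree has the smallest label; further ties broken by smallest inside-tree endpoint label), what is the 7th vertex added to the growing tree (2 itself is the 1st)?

3

Grow the tree from 2 using Prim:
Step 1: frontier [0—2 3, 2—5 6, 2—4 8, 2—6 8] → take 0—2 (3); add 0.
Step 2: frontier [0—4 13, 0—5 14, 0—1 22, 2—5 6, 2—4 8, 2—6 8] → take 2—5 (6); add 5.
Step 3: frontier [0—4 13, 0—1 22, 2—4 8, 2—6 8, 4—5 4, 3—5 17] → take 4—5 (4); add 4.
Step 4: frontier [0—1 22, 2—6 8, 1—4 7, 4—6 22, 3—5 17] → take 1—4 (7); add 1.
Step 5: frontier [1—6 6, 1—3 13, 2—6 8, 4—6 22, 3—5 17] → take 1—6 (6); add 6.
Step 6: frontier [1—3 13, 3—5 17, 3—6 7] → take 3—6 (7); add 3.
Vertex order: 2, 0, 5, 4, 1, 6, 3. The 7th vertex is 3.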